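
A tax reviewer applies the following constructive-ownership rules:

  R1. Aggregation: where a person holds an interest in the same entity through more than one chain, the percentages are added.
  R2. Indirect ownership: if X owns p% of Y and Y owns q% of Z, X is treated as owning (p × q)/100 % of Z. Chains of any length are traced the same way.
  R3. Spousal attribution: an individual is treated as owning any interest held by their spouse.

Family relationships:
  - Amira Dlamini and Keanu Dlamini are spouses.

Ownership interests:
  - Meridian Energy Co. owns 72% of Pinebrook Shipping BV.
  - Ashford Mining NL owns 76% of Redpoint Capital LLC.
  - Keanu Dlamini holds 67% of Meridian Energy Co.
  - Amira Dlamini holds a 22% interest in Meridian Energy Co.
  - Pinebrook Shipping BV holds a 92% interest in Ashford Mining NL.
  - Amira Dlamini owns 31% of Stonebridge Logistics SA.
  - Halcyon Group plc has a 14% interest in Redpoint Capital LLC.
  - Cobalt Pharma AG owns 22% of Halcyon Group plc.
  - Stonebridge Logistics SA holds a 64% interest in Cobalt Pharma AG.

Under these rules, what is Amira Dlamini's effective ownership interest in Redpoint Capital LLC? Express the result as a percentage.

45.415808%

By spousal attribution (R3), Amira Dlamini is treated as also owning Keanu Dlamini's interest in Meridian Energy Co, giving 22% + 67% = 89%.
Chain via Meridian Energy Co. → Pinebrook Shipping BV → Ashford Mining NL (R2): 89% × 72% × 92% × 76% = 44.804736% of Redpoint Capital LLC.
Chain via Stonebridge Logistics SA → Cobalt Pharma AG → Halcyon Group plc (R2): 31% × 64% × 22% × 14% = 0.611072% of Redpoint Capital LLC.
Aggregating (R1): 44.804736% + 0.611072% = 45.415808%.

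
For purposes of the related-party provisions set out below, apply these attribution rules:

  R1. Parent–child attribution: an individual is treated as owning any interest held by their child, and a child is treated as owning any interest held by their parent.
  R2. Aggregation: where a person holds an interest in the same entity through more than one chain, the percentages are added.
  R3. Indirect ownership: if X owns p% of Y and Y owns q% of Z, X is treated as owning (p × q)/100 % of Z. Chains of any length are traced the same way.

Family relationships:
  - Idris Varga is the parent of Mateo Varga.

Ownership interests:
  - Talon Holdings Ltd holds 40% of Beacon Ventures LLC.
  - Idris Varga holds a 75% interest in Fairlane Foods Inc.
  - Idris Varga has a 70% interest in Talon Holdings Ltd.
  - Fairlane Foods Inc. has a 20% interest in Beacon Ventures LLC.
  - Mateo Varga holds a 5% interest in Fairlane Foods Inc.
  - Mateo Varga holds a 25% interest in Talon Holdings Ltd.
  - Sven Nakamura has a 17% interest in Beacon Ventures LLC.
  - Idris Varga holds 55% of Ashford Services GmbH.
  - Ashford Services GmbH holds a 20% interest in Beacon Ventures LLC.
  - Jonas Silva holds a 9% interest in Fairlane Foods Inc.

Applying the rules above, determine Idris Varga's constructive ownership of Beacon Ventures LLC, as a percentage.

65%

By parent–child attribution (R1), Idris Varga is treated as also owning Mateo Varga's interest in Fairlane Foods Inc, giving 75% + 5% = 80%.
By parent–child attribution (R1), Idris Varga is treated as also owning Mateo Varga's interest in Talon Holdings Ltd, giving 70% + 25% = 95%.
Chain via Fairlane Foods Inc. (R3): 80% × 20% = 16% of Beacon Ventures LLC.
Chain via Talon Holdings Ltd (R3): 95% × 40% = 38% of Beacon Ventures LLC.
Chain via Ashford Services GmbH (R3): 55% × 20% = 11% of Beacon Ventures LLC.
Aggregating (R2): 16% + 38% + 11% = 65%.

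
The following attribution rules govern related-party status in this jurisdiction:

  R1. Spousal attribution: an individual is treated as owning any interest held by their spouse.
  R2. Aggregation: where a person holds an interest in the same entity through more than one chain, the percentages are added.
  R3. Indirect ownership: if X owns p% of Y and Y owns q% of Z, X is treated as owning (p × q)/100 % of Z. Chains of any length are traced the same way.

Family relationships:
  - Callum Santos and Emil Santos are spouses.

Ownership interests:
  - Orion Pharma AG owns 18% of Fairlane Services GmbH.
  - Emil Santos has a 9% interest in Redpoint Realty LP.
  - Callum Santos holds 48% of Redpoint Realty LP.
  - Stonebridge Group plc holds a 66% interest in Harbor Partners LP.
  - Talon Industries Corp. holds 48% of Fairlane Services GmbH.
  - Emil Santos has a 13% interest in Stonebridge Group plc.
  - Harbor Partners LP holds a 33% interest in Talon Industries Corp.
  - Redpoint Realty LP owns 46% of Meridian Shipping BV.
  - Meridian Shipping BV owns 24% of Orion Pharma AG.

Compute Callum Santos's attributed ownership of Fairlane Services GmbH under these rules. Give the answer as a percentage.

By spousal attribution (R1), Callum Santos is treated as also owning Emil Santos's interest in Redpoint Realty LP, giving 48% + 9% = 57%.
By spousal attribution (R1), Callum Santos is treated as owning Emil Santos's 13% interest in Stonebridge Group plc.
Chain via Redpoint Realty LP → Meridian Shipping BV → Orion Pharma AG (R3): 57% × 46% × 24% × 18% = 1.132704% of Fairlane Services GmbH.
Chain via Stonebridge Group plc → Harbor Partners LP → Talon Industries Corp. (R3): 13% × 66% × 33% × 48% = 1.359072% of Fairlane Services GmbH.
Aggregating (R2): 1.132704% + 1.359072% = 2.491776%.

2.491776%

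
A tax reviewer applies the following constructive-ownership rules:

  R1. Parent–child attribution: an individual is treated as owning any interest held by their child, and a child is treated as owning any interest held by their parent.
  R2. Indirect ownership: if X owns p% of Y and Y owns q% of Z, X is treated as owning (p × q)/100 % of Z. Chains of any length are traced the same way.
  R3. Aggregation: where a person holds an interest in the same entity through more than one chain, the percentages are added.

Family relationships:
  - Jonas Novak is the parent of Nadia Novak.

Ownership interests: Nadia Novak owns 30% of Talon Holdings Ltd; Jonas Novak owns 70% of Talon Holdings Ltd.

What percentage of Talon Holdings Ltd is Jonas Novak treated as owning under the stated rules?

100%

By parent–child attribution (R1), Jonas Novak is treated as also owning Nadia Novak's interest in Talon Holdings Ltd, giving 70% + 30% = 100%.
Direct interest in Talon Holdings Ltd: 100%.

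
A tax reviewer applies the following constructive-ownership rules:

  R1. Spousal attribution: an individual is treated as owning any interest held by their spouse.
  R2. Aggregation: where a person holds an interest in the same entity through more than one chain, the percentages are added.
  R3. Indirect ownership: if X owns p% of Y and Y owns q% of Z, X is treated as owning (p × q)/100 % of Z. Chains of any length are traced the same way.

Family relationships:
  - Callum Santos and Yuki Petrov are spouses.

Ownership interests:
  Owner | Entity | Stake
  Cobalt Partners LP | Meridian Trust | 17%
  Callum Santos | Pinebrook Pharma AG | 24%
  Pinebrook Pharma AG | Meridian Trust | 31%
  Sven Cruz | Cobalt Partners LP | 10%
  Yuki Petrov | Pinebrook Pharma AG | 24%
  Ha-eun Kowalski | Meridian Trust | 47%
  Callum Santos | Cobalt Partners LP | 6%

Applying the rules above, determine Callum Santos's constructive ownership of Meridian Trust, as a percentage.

By spousal attribution (R1), Callum Santos is treated as also owning Yuki Petrov's interest in Pinebrook Pharma AG, giving 24% + 24% = 48%.
Chain via Cobalt Partners LP (R3): 6% × 17% = 1.02% of Meridian Trust.
Chain via Pinebrook Pharma AG (R3): 48% × 31% = 14.88% of Meridian Trust.
Aggregating (R2): 1.02% + 14.88% = 15.9%.

15.9%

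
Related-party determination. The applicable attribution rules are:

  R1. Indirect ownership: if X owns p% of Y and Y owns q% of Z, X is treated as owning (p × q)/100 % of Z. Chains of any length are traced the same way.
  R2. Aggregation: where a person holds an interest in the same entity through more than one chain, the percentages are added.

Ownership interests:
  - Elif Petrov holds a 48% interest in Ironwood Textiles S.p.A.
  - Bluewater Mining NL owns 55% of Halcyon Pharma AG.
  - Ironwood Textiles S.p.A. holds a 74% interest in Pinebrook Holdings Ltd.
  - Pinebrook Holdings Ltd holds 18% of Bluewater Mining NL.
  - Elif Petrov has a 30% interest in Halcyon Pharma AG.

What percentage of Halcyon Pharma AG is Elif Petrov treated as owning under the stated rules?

Chain via Ironwood Textiles S.p.A. → Pinebrook Holdings Ltd → Bluewater Mining NL (R1): 48% × 74% × 18% × 55% = 3.51648% of Halcyon Pharma AG.
Direct interest in Halcyon Pharma AG: 30%.
Aggregating (R2): 3.51648% + 30% = 33.51648%.

33.51648%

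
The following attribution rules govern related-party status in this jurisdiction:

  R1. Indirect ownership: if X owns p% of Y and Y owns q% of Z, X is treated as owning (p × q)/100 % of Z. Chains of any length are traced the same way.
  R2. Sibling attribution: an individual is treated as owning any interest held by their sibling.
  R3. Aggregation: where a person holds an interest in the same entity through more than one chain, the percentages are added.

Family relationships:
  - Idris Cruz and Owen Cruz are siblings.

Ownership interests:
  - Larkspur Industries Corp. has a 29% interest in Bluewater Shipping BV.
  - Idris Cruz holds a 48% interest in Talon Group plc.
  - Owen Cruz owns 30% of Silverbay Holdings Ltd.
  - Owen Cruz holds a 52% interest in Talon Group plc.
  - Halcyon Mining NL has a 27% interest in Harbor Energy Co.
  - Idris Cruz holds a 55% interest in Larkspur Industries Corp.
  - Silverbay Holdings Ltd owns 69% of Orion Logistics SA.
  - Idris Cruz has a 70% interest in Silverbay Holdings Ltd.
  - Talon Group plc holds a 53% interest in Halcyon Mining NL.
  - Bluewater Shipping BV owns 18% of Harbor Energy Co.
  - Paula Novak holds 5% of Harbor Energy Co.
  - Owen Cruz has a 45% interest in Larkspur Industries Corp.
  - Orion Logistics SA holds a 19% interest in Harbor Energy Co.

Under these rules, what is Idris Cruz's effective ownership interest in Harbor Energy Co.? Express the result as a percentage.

By sibling attribution (R2), Idris Cruz is treated as also owning Owen Cruz's interest in Silverbay Holdings Ltd, giving 70% + 30% = 100%.
By sibling attribution (R2), Idris Cruz is treated as also owning Owen Cruz's interest in Talon Group plc, giving 48% + 52% = 100%.
By sibling attribution (R2), Idris Cruz is treated as also owning Owen Cruz's interest in Larkspur Industries Corp, giving 55% + 45% = 100%.
Chain via Silverbay Holdings Ltd → Orion Logistics SA (R1): 100% × 69% × 19% = 13.11% of Harbor Energy Co.
Chain via Talon Group plc → Halcyon Mining NL (R1): 100% × 53% × 27% = 14.31% of Harbor Energy Co.
Chain via Larkspur Industries Corp. → Bluewater Shipping BV (R1): 100% × 29% × 18% = 5.22% of Harbor Energy Co.
Aggregating (R3): 13.11% + 14.31% + 5.22% = 32.64%.

32.64%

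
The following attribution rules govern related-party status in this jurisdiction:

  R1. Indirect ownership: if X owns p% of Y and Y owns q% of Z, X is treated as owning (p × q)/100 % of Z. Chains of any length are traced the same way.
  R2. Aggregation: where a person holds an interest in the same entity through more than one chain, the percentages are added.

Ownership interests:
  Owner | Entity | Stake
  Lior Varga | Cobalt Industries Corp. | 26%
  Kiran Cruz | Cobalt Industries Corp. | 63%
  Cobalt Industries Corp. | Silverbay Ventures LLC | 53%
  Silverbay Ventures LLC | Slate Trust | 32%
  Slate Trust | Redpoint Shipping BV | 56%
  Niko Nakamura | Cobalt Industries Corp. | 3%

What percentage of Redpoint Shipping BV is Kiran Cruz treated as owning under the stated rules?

Chain via Cobalt Industries Corp. → Silverbay Ventures LLC → Slate Trust (R1): 63% × 53% × 32% × 56% = 5.983488% of Redpoint Shipping BV.

5.983488%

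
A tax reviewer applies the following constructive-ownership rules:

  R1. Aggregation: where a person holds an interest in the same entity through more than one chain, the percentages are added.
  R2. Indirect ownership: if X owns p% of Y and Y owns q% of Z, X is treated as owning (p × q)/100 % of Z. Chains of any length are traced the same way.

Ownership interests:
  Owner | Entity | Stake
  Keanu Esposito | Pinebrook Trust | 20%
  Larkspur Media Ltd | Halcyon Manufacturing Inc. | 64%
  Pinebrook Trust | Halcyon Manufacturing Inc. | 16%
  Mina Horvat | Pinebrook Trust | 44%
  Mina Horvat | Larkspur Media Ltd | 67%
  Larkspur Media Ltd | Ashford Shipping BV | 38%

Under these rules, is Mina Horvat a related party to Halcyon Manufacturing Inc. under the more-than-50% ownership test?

Chain via Larkspur Media Ltd (R2): 67% × 64% = 42.88% of Halcyon Manufacturing Inc.
Chain via Pinebrook Trust (R2): 44% × 16% = 7.04% of Halcyon Manufacturing Inc.
Aggregating (R1): 42.88% + 7.04% = 49.92%.
49.92% does not exceed the 50% threshold, so Mina is not a related party to Halcyon Manufacturing Inc.

No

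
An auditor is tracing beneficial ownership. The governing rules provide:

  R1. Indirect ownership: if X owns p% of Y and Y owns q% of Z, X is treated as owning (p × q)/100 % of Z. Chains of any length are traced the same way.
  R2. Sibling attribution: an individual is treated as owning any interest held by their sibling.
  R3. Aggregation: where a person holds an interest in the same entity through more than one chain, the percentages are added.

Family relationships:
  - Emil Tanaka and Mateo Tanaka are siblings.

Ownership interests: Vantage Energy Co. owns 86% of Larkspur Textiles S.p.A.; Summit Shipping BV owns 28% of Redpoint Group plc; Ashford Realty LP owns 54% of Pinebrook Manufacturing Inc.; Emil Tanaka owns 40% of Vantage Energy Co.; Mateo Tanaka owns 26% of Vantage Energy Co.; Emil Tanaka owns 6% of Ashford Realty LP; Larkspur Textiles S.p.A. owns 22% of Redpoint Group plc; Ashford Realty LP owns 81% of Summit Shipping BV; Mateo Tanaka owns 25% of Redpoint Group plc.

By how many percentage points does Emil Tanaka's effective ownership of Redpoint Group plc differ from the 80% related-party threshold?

By sibling attribution (R2), Emil Tanaka is treated as also owning Mateo Tanaka's interest in Vantage Energy Co, giving 40% + 26% = 66%.
By sibling attribution (R2), Emil Tanaka is treated as owning Mateo Tanaka's 25% interest in Redpoint Group plc.
Chain via Vantage Energy Co. → Larkspur Textiles S.p.A. (R1): 66% × 86% × 22% = 12.4872% of Redpoint Group plc.
Chain via Ashford Realty LP → Summit Shipping BV (R1): 6% × 81% × 28% = 1.3608% of Redpoint Group plc.
Direct interest in Redpoint Group plc: 25%.
Aggregating (R3): 12.4872% + 1.3608% + 25% = 38.848%.
38.848% falls short of the 80% threshold by 41.152 percentage points.

41.152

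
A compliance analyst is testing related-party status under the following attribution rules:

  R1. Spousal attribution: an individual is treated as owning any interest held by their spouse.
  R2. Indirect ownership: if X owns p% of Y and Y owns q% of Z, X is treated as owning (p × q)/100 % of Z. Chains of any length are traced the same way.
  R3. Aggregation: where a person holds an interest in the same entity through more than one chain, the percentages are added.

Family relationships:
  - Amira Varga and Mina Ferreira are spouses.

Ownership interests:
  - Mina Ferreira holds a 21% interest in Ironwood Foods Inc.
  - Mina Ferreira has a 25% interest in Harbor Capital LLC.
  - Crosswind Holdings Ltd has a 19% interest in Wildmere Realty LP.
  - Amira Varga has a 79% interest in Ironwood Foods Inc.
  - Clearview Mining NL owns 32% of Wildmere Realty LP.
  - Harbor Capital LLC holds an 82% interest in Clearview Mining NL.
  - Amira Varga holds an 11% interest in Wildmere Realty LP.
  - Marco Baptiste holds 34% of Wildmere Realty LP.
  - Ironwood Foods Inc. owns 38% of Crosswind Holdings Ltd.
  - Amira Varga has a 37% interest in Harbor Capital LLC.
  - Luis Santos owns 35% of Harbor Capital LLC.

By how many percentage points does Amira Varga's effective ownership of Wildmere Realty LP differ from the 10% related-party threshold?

By spousal attribution (R1), Amira Varga is treated as also owning Mina Ferreira's interest in Harbor Capital LLC, giving 37% + 25% = 62%.
By spousal attribution (R1), Amira Varga is treated as also owning Mina Ferreira's interest in Ironwood Foods Inc, giving 79% + 21% = 100%.
Chain via Harbor Capital LLC → Clearview Mining NL (R2): 62% × 82% × 32% = 16.2688% of Wildmere Realty LP.
Chain via Ironwood Foods Inc. → Crosswind Holdings Ltd (R2): 100% × 38% × 19% = 7.22% of Wildmere Realty LP.
Direct interest in Wildmere Realty LP: 11%.
Aggregating (R3): 16.2688% + 7.22% + 11% = 34.4888%.
34.4888% exceeds the 10% threshold by 24.4888 percentage points.

24.4888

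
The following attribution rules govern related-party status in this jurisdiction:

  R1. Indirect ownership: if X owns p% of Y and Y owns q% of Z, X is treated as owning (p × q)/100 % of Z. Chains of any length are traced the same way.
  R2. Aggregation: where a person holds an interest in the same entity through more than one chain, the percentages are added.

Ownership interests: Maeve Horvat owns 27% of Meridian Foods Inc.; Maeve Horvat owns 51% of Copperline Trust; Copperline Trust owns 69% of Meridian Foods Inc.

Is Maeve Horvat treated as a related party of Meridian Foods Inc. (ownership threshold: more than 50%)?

Yes

Chain via Copperline Trust (R1): 51% × 69% = 35.19% of Meridian Foods Inc.
Direct interest in Meridian Foods Inc: 27%.
Aggregating (R2): 35.19% + 27% = 62.19%.
62.19% exceeds the 50% threshold, so Maeve is a related party to Meridian Foods Inc.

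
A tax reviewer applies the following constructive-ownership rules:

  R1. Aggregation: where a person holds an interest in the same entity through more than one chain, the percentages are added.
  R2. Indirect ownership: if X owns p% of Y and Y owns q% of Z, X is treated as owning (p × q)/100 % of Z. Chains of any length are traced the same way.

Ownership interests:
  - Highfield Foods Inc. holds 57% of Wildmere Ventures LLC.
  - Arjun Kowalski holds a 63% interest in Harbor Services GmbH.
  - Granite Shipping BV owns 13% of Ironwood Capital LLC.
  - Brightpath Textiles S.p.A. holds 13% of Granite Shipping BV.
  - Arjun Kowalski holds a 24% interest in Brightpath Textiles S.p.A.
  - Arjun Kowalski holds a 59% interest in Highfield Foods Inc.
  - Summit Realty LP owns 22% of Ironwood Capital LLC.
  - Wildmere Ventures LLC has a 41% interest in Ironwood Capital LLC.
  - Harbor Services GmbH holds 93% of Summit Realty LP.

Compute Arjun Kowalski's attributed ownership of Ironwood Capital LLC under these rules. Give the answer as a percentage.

27.0837%

Chain via Highfield Foods Inc. → Wildmere Ventures LLC (R2): 59% × 57% × 41% = 13.7883% of Ironwood Capital LLC.
Chain via Brightpath Textiles S.p.A. → Granite Shipping BV (R2): 24% × 13% × 13% = 0.4056% of Ironwood Capital LLC.
Chain via Harbor Services GmbH → Summit Realty LP (R2): 63% × 93% × 22% = 12.8898% of Ironwood Capital LLC.
Aggregating (R1): 13.7883% + 0.4056% + 12.8898% = 27.0837%.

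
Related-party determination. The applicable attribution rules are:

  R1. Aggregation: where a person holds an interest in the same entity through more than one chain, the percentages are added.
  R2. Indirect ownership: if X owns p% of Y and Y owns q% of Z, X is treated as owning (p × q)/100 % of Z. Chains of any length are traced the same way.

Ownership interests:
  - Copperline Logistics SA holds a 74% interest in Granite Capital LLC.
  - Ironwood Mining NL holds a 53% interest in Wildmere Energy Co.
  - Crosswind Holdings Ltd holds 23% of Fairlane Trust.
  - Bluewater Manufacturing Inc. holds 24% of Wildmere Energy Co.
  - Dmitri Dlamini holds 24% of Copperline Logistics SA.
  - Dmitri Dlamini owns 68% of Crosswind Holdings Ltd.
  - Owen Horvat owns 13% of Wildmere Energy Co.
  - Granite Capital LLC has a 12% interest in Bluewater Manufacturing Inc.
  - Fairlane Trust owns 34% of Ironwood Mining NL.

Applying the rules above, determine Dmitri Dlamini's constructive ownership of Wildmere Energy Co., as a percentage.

3.329816%

Chain via Crosswind Holdings Ltd → Fairlane Trust → Ironwood Mining NL (R2): 68% × 23% × 34% × 53% = 2.818328% of Wildmere Energy Co.
Chain via Copperline Logistics SA → Granite Capital LLC → Bluewater Manufacturing Inc. (R2): 24% × 74% × 12% × 24% = 0.511488% of Wildmere Energy Co.
Aggregating (R1): 2.818328% + 0.511488% = 3.329816%.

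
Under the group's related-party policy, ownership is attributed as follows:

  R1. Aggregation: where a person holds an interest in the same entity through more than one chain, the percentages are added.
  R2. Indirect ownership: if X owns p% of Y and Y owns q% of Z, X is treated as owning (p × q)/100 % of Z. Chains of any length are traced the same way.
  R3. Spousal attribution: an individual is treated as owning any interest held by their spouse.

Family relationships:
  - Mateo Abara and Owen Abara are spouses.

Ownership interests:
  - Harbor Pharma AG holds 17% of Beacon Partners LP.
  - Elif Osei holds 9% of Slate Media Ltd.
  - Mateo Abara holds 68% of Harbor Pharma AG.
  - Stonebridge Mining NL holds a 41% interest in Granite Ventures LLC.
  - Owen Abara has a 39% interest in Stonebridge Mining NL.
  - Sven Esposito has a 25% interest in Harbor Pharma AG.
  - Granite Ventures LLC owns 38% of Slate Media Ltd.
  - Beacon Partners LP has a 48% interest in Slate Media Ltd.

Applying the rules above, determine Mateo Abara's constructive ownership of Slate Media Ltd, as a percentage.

By spousal attribution (R3), Mateo Abara is treated as owning Owen Abara's 39% interest in Stonebridge Mining NL.
Chain via Harbor Pharma AG → Beacon Partners LP (R2): 68% × 17% × 48% = 5.5488% of Slate Media Ltd.
Chain via Stonebridge Mining NL → Granite Ventures LLC (R2): 39% × 41% × 38% = 6.0762% of Slate Media Ltd.
Aggregating (R1): 5.5488% + 6.0762% = 11.625%.

11.625%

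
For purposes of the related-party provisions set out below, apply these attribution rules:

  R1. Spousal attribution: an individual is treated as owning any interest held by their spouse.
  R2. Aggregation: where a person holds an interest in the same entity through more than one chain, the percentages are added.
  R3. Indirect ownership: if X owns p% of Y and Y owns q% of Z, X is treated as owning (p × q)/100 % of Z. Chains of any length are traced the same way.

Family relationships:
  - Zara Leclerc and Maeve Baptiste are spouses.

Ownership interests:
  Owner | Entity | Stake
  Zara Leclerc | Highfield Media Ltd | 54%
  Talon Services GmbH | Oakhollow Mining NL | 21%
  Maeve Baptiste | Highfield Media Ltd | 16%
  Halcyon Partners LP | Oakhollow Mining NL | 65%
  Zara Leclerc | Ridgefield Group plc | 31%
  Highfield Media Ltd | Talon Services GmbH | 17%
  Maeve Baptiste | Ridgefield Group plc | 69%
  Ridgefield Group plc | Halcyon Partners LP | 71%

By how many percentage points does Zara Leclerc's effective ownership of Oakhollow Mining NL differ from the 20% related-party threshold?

28.649

By spousal attribution (R1), Zara Leclerc is treated as also owning Maeve Baptiste's interest in Ridgefield Group plc, giving 31% + 69% = 100%.
By spousal attribution (R1), Zara Leclerc is treated as also owning Maeve Baptiste's interest in Highfield Media Ltd, giving 54% + 16% = 70%.
Chain via Ridgefield Group plc → Halcyon Partners LP (R3): 100% × 71% × 65% = 46.15% of Oakhollow Mining NL.
Chain via Highfield Media Ltd → Talon Services GmbH (R3): 70% × 17% × 21% = 2.499% of Oakhollow Mining NL.
Aggregating (R2): 46.15% + 2.499% = 48.649%.
48.649% exceeds the 20% threshold by 28.649 percentage points.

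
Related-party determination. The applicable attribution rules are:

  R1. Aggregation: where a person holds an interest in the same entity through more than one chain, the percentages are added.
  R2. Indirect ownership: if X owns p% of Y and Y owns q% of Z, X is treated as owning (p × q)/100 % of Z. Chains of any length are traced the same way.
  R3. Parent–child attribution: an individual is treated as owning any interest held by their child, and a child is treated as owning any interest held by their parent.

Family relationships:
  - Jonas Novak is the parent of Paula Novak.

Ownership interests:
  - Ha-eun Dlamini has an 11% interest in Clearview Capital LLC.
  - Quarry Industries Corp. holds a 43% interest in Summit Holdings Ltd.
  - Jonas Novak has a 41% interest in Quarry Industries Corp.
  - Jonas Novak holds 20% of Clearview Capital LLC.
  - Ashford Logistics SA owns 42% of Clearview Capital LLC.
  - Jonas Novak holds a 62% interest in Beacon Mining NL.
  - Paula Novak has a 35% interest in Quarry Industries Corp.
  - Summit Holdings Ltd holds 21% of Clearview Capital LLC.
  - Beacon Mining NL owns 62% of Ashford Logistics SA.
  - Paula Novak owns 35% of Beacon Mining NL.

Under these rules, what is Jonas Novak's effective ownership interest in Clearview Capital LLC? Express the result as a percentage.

By parent–child attribution (R3), Jonas Novak is treated as also owning Paula Novak's interest in Beacon Mining NL, giving 62% + 35% = 97%.
By parent–child attribution (R3), Jonas Novak is treated as also owning Paula Novak's interest in Quarry Industries Corp, giving 41% + 35% = 76%.
Chain via Beacon Mining NL → Ashford Logistics SA (R2): 97% × 62% × 42% = 25.2588% of Clearview Capital LLC.
Chain via Quarry Industries Corp. → Summit Holdings Ltd (R2): 76% × 43% × 21% = 6.8628% of Clearview Capital LLC.
Direct interest in Clearview Capital LLC: 20%.
Aggregating (R1): 25.2588% + 6.8628% + 20% = 52.1216%.

52.1216%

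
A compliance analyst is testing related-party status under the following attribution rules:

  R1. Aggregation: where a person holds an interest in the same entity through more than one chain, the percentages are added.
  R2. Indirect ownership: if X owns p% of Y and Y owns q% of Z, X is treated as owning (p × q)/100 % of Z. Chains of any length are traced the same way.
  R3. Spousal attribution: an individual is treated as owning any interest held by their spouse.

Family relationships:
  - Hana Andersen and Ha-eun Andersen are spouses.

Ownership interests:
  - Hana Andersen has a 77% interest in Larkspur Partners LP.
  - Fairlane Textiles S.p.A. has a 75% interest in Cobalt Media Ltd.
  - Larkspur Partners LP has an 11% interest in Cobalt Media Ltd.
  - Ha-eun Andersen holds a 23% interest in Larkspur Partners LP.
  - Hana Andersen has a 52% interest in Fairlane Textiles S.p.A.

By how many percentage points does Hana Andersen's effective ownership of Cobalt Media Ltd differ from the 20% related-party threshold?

30

By spousal attribution (R3), Hana Andersen is treated as also owning Ha-eun Andersen's interest in Larkspur Partners LP, giving 77% + 23% = 100%.
Chain via Fairlane Textiles S.p.A. (R2): 52% × 75% = 39% of Cobalt Media Ltd.
Chain via Larkspur Partners LP (R2): 100% × 11% = 11% of Cobalt Media Ltd.
Aggregating (R1): 39% + 11% = 50%.
50% exceeds the 20% threshold by 30 percentage points.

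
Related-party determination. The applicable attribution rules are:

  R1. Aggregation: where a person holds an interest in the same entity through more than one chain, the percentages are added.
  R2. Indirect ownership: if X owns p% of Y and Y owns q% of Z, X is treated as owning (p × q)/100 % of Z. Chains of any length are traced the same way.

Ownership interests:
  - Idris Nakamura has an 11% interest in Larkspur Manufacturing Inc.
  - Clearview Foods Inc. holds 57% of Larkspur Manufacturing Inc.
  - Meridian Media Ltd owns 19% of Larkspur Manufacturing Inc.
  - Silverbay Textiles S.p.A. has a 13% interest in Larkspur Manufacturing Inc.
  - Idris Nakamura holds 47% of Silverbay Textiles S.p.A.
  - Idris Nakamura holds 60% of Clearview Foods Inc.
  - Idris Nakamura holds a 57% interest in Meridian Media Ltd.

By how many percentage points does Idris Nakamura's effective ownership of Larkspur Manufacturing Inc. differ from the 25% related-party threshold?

37.14

Chain via Clearview Foods Inc. (R2): 60% × 57% = 34.2% of Larkspur Manufacturing Inc.
Chain via Silverbay Textiles S.p.A. (R2): 47% × 13% = 6.11% of Larkspur Manufacturing Inc.
Chain via Meridian Media Ltd (R2): 57% × 19% = 10.83% of Larkspur Manufacturing Inc.
Direct interest in Larkspur Manufacturing Inc: 11%.
Aggregating (R1): 34.2% + 6.11% + 10.83% + 11% = 62.14%.
62.14% exceeds the 25% threshold by 37.14 percentage points.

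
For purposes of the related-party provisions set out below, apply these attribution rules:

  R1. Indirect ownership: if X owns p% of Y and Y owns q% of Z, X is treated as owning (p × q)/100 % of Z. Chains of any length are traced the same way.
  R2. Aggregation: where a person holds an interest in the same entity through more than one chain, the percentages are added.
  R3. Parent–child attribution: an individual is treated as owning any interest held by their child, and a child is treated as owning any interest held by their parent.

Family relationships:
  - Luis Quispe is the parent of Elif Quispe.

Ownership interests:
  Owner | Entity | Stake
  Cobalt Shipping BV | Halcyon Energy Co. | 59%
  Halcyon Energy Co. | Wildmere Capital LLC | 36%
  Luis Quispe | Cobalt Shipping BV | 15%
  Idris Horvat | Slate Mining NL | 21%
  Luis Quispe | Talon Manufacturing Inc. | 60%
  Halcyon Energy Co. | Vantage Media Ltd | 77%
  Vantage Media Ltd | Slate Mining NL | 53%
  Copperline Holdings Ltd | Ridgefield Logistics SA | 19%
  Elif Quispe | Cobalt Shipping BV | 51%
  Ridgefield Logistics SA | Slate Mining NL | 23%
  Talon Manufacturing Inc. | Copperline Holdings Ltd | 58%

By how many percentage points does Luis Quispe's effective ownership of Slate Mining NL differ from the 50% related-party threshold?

32.587826

By parent–child attribution (R3), Luis Quispe is treated as also owning Elif Quispe's interest in Cobalt Shipping BV, giving 15% + 51% = 66%.
Chain via Cobalt Shipping BV → Halcyon Energy Co. → Vantage Media Ltd (R1): 66% × 59% × 77% × 53% = 15.891414% of Slate Mining NL.
Chain via Talon Manufacturing Inc. → Copperline Holdings Ltd → Ridgefield Logistics SA (R1): 60% × 58% × 19% × 23% = 1.52076% of Slate Mining NL.
Aggregating (R2): 15.891414% + 1.52076% = 17.412174%.
17.412174% falls short of the 50% threshold by 32.587826 percentage points.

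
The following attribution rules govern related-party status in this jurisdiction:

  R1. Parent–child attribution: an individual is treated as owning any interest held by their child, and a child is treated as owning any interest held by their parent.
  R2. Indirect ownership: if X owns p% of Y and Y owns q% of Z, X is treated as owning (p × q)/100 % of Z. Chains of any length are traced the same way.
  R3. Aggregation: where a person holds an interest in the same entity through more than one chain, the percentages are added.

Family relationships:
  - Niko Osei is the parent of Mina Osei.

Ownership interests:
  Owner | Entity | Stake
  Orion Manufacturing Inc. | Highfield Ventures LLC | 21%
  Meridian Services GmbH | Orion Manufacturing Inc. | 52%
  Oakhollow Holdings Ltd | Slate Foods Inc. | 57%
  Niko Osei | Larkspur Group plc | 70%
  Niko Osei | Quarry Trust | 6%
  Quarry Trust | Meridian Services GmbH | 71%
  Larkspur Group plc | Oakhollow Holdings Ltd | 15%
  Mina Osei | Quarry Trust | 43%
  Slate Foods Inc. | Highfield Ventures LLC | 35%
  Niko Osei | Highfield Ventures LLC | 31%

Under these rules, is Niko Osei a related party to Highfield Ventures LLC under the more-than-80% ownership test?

By parent–child attribution (R1), Niko Osei is treated as also owning Mina Osei's interest in Quarry Trust, giving 6% + 43% = 49%.
Chain via Quarry Trust → Meridian Services GmbH → Orion Manufacturing Inc. (R2): 49% × 71% × 52% × 21% = 3.799068% of Highfield Ventures LLC.
Chain via Larkspur Group plc → Oakhollow Holdings Ltd → Slate Foods Inc. (R2): 70% × 15% × 57% × 35% = 2.09475% of Highfield Ventures LLC.
Direct interest in Highfield Ventures LLC: 31%.
Aggregating (R3): 3.799068% + 2.09475% + 31% = 36.893818%.
36.893818% does not exceed the 80% threshold, so Niko is not a related party to Highfield Ventures LLC.

No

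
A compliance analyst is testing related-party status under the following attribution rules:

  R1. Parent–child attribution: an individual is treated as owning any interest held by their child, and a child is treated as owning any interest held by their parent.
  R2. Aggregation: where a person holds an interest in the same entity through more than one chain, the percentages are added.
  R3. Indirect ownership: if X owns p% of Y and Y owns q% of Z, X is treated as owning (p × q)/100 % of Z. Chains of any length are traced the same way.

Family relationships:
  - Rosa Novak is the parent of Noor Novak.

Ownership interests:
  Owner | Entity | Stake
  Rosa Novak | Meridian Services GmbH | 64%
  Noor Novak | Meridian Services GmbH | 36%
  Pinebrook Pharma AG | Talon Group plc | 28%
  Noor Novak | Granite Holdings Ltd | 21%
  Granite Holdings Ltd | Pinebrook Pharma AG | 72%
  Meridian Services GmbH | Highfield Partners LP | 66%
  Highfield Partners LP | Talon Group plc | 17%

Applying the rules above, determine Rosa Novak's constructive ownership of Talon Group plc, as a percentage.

By parent–child attribution (R1), Rosa Novak is treated as also owning Noor Novak's interest in Meridian Services GmbH, giving 64% + 36% = 100%.
By parent–child attribution (R1), Rosa Novak is treated as owning Noor Novak's 21% interest in Granite Holdings Ltd.
Chain via Meridian Services GmbH → Highfield Partners LP (R3): 100% × 66% × 17% = 11.22% of Talon Group plc.
Chain via Granite Holdings Ltd → Pinebrook Pharma AG (R3): 21% × 72% × 28% = 4.2336% of Talon Group plc.
Aggregating (R2): 11.22% + 4.2336% = 15.4536%.

15.4536%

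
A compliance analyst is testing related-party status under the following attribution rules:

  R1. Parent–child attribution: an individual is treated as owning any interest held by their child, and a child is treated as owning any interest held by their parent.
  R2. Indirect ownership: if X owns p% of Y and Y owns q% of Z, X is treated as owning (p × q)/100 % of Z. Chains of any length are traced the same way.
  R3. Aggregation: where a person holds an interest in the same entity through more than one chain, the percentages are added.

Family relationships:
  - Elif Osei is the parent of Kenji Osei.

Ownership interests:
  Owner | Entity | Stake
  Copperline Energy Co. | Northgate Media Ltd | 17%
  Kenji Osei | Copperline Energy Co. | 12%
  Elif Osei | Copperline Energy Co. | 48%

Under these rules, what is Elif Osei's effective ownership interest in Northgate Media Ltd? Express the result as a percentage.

By parent–child attribution (R1), Elif Osei is treated as also owning Kenji Osei's interest in Copperline Energy Co, giving 48% + 12% = 60%.
Chain via Copperline Energy Co. (R2): 60% × 17% = 10.2% of Northgate Media Ltd.

10.2%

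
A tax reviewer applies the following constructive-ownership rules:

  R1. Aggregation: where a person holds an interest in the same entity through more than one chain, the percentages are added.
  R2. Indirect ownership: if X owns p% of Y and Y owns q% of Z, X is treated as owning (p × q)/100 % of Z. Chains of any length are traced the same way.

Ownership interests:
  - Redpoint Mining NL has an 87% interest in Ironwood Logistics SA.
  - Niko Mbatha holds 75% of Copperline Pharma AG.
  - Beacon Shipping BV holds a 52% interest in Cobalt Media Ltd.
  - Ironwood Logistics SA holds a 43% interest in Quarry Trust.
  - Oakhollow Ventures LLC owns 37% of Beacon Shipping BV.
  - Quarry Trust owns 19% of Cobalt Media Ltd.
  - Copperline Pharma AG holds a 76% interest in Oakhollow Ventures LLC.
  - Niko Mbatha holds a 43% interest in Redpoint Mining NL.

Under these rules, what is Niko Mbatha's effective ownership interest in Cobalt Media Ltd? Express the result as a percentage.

Chain via Redpoint Mining NL → Ironwood Logistics SA → Quarry Trust (R2): 43% × 87% × 43% × 19% = 3.056397% of Cobalt Media Ltd.
Chain via Copperline Pharma AG → Oakhollow Ventures LLC → Beacon Shipping BV (R2): 75% × 76% × 37% × 52% = 10.9668% of Cobalt Media Ltd.
Aggregating (R1): 3.056397% + 10.9668% = 14.023197%.

14.023197%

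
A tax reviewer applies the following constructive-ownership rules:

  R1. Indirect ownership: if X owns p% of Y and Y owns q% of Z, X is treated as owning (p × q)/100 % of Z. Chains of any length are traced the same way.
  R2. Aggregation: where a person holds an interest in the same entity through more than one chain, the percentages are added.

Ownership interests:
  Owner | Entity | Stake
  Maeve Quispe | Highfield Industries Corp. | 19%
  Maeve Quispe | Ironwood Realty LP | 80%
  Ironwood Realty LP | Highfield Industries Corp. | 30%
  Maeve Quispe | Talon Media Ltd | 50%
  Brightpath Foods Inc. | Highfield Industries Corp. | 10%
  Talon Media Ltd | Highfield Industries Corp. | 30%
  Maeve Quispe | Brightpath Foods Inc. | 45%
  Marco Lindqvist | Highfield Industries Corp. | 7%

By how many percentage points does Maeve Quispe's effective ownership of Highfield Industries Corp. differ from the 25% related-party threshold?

37.5

Chain via Brightpath Foods Inc. (R1): 45% × 10% = 4.5% of Highfield Industries Corp.
Chain via Talon Media Ltd (R1): 50% × 30% = 15% of Highfield Industries Corp.
Chain via Ironwood Realty LP (R1): 80% × 30% = 24% of Highfield Industries Corp.
Direct interest in Highfield Industries Corp: 19%.
Aggregating (R2): 4.5% + 15% + 24% + 19% = 62.5%.
62.5% exceeds the 25% threshold by 37.5 percentage points.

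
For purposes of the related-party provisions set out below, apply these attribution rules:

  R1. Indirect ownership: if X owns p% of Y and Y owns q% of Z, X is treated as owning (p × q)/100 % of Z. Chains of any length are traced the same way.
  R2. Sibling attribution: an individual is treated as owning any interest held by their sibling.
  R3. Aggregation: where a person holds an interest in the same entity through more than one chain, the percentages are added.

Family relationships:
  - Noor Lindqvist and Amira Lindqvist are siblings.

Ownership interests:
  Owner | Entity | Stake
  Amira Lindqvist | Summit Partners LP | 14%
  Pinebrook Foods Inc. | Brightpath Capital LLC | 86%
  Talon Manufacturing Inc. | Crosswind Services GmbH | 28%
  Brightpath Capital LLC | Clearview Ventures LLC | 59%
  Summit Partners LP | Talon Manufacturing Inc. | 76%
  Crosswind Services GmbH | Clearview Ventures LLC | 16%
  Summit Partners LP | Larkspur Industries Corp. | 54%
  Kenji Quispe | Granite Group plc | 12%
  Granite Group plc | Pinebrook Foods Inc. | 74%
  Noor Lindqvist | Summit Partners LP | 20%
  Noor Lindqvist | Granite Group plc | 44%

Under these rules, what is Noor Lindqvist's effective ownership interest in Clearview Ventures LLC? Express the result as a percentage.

17.678576%

By sibling attribution (R2), Noor Lindqvist is treated as also owning Amira Lindqvist's interest in Summit Partners LP, giving 20% + 14% = 34%.
Chain via Granite Group plc → Pinebrook Foods Inc. → Brightpath Capital LLC (R1): 44% × 74% × 86% × 59% = 16.520944% of Clearview Ventures LLC.
Chain via Summit Partners LP → Talon Manufacturing Inc. → Crosswind Services GmbH (R1): 34% × 76% × 28% × 16% = 1.157632% of Clearview Ventures LLC.
Aggregating (R3): 16.520944% + 1.157632% = 17.678576%.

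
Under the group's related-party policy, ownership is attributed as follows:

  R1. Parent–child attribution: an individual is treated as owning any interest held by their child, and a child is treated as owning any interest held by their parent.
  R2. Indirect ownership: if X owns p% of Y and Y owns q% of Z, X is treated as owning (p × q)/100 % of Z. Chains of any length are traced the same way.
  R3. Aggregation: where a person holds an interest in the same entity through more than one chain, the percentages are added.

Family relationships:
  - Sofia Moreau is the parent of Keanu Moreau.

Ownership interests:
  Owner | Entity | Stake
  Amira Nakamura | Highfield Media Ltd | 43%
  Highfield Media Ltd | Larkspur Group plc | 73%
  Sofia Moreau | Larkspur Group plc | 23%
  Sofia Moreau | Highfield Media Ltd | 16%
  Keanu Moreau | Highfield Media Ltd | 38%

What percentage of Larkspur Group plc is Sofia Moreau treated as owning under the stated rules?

By parent–child attribution (R1), Sofia Moreau is treated as also owning Keanu Moreau's interest in Highfield Media Ltd, giving 16% + 38% = 54%.
Chain via Highfield Media Ltd (R2): 54% × 73% = 39.42% of Larkspur Group plc.
Direct interest in Larkspur Group plc: 23%.
Aggregating (R3): 39.42% + 23% = 62.42%.

62.42%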